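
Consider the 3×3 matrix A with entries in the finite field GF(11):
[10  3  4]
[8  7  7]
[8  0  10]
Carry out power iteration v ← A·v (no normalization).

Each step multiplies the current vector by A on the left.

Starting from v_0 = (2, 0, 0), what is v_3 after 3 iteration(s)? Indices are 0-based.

v_3 = (8, 10, 9)

v_0 = (2, 0, 0).
v_1 = A·v_0 = (9, 5, 5).
v_2 = A·v_1 = (4, 10, 1).
v_3 = A·v_2 = (8, 10, 9).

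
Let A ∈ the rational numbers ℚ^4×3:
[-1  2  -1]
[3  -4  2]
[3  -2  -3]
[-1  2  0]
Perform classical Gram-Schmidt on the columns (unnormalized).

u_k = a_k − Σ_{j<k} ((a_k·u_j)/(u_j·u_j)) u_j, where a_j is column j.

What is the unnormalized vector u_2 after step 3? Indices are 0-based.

Step 1: u_0 = a_0 = (-1, 3, 3, -1).
Step 2: u_1 = a_1 − (-11/10)·u_0 = (9/10, -7/10, 13/10, 9/10).
Step 3: u_2 = a_2 − (-1/10)·u_0 − (-31/19)·u_1 = (7/19, 22/19, -11/19, 26/19).

u_2 = (7/19, 22/19, -11/19, 26/19)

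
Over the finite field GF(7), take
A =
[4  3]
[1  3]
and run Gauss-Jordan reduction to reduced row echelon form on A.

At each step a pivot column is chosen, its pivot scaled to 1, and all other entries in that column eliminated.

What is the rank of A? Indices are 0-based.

rank = 2

step 1: normalize row 0 (÷4) = (1, 6)
  row 1: subtract 1×row0 = (0, 4)
step 2: normalize row 1 (÷4) = (0, 1)
  row 0: subtract 6×row1 = (1, 0)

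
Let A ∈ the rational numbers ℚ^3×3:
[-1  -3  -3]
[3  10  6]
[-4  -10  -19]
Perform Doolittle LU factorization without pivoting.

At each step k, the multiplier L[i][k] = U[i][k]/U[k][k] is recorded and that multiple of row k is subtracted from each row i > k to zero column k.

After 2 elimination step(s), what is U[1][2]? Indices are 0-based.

U[1][2] = -3

Step 1: pivot at (0,0) is -1.
  row1 ← row1 − (-3)·row0  ⇒  L[1][0]=-3, U row1=(0, 1, -3)
  row2 ← row2 − (4)·row0  ⇒  L[2][0]=4, U row2=(0, 2, -7)
Step 2: pivot at (1,1) is 1.
  row2 ← row2 − (2)·row1  ⇒  L[2][1]=2, U row2=(0, 0, -1)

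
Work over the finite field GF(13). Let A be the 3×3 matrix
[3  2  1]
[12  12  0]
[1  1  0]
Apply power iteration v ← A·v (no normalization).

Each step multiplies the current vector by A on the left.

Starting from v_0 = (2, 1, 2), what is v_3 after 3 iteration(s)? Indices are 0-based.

v_3 = (9, 6, 7)

v_0 = (2, 1, 2).
v_1 = A·v_0 = (10, 10, 3).
v_2 = A·v_1 = (1, 6, 7).
v_3 = A·v_2 = (9, 6, 7).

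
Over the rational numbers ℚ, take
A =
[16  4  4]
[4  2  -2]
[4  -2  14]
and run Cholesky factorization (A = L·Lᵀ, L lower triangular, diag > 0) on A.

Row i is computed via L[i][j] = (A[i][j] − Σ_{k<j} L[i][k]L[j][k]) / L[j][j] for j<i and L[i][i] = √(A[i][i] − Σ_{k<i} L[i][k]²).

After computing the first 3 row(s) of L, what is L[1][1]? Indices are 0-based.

Step 1: L[0][0] = √(16) = 4.
  L[1][0] = (4) / L[0][0] = 1.
Step 2: L[1][1] = √(1) = 1.
  L[2][0] = (4) / L[0][0] = 1.
  L[2][1] = (-3) / L[1][1] = -3.
Step 3: L[2][2] = √(4) = 2.

L[1][1] = 1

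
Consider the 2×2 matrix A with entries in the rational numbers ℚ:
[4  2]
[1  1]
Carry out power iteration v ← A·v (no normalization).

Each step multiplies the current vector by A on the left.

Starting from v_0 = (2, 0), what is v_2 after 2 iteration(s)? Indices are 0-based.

v_2 = (36, 10)

v_0 = (2, 0).
v_1 = A·v_0 = (8, 2).
v_2 = A·v_1 = (36, 10).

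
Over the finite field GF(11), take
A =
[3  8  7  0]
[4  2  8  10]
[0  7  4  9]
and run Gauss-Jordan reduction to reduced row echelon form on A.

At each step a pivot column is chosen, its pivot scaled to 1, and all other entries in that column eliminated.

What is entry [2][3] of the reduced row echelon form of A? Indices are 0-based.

M[2][3] = 7

[1] R0 /= 3  ⇒  (1, 10, 6, 0)
     R1 -= 4·R0  ⇒  (0, 6, 6, 10)
[2] R1 /= 6  ⇒  (0, 1, 1, 9)
     R0 -= 10·R1  ⇒  (1, 0, 7, 9)
     R2 -= 7·R1  ⇒  (0, 0, 8, 1)
[3] R2 /= 8  ⇒  (0, 0, 1, 7)
     R0 -= 7·R2  ⇒  (1, 0, 0, 4)
     R1 -= 1·R2  ⇒  (0, 1, 0, 2)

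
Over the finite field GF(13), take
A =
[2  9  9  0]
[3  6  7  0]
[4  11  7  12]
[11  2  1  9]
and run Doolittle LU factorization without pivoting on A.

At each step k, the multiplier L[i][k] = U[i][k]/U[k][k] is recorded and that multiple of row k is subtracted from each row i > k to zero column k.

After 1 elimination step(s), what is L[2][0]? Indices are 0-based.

Step 1: pivot at (0,0) is 2.
  row1 ← row1 − (8)·row0  ⇒  L[1][0]=8, U row1=(0, 12, 0, 0)
  row2 ← row2 − (2)·row0  ⇒  L[2][0]=2, U row2=(0, 6, 2, 12)
  row3 ← row3 − (12)·row0  ⇒  L[3][0]=12, U row3=(0, 11, 10, 9)

L[2][0] = 2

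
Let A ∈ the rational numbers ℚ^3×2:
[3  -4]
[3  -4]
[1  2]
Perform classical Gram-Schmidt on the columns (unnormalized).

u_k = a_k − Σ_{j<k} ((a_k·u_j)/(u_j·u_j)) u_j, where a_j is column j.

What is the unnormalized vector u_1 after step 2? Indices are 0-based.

Step 1: u_0 = a_0 = (3, 3, 1).
Step 2: u_1 = a_1 − (-22/19)·u_0 = (-10/19, -10/19, 60/19).

u_1 = (-10/19, -10/19, 60/19)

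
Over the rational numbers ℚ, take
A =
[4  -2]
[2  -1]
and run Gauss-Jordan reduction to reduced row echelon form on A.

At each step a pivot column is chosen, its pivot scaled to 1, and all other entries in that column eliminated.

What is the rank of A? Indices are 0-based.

rank = 1

step 1: normalize row 0 (÷4) = (1, -1/2)
  row 1: subtract 2×row0 = (0, 0)
skip col 1 (zero from row 1)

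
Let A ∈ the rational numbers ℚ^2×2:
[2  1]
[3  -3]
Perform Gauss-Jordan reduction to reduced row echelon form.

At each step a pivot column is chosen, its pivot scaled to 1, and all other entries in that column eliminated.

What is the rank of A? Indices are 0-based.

pivot(0,0)=2: scale R0 → (1, 1/2)
  clear (1,0): R1 −= (3)R0 → (0, -9/2)
pivot(1,1)=-9/2: scale R1 → (0, 1)
  clear (0,1): R0 −= (1/2)R1 → (1, 0)

rank = 2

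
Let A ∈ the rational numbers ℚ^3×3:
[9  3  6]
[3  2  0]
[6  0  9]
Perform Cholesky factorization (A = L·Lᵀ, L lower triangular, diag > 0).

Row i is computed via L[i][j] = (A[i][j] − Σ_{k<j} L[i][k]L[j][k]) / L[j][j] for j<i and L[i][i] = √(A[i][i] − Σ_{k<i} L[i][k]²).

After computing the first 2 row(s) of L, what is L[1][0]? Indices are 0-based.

L[1][0] = 1

Step 1: L[0][0] = √(9) = 3.
  L[1][0] = (3) / L[0][0] = 1.
Step 2: L[1][1] = √(1) = 1.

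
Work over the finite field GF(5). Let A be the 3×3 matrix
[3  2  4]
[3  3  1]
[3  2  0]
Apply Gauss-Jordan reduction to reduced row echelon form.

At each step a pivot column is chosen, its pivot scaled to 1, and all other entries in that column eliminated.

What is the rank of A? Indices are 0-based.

[1] R0 /= 3  ⇒  (1, 4, 3)
     R1 -= 3·R0  ⇒  (0, 1, 2)
     R2 -= 3·R0  ⇒  (0, 0, 1)
[2] R1 /= 1  ⇒  (0, 1, 2)
     R0 -= 4·R1  ⇒  (1, 0, 0)
[3] R2 /= 1  ⇒  (0, 0, 1)
     R1 -= 2·R2  ⇒  (0, 1, 0)

rank = 3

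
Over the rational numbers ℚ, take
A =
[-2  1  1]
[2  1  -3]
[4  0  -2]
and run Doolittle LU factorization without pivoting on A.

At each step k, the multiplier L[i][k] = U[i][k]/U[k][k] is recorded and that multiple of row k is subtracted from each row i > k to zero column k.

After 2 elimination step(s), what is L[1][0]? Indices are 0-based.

Step 1: pivot at (0,0) is -2.
  row1 ← row1 − (-1)·row0  ⇒  L[1][0]=-1, U row1=(0, 2, -2)
  row2 ← row2 − (-2)·row0  ⇒  L[2][0]=-2, U row2=(0, 2, 0)
Step 2: pivot at (1,1) is 2.
  row2 ← row2 − (1)·row1  ⇒  L[2][1]=1, U row2=(0, 0, 2)

L[1][0] = -1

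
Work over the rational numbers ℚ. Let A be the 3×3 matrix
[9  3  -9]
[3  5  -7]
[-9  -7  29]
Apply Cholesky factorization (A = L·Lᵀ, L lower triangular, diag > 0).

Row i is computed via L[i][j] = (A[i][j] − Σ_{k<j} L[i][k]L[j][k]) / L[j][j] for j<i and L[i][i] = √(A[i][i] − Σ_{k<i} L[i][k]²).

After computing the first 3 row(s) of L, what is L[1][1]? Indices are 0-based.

Step 1: L[0][0] = √(9) = 3.
  L[1][0] = (3) / L[0][0] = 1.
Step 2: L[1][1] = √(4) = 2.
  L[2][0] = (-9) / L[0][0] = -3.
  L[2][1] = (-4) / L[1][1] = -2.
Step 3: L[2][2] = √(16) = 4.

L[1][1] = 2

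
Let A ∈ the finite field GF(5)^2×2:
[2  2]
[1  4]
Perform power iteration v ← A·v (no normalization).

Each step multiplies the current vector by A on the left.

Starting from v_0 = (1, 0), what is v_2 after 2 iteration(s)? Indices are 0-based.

v_0 = (1, 0).
v_1 = A·v_0 = (2, 1).
v_2 = A·v_1 = (1, 1).

v_2 = (1, 1)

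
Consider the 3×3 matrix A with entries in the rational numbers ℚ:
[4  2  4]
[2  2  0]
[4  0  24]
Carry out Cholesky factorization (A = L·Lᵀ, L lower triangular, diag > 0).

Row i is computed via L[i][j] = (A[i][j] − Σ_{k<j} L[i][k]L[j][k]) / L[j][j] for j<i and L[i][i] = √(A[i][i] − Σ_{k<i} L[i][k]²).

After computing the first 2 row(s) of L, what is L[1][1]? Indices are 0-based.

Step 1: L[0][0] = √(4) = 2.
  L[1][0] = (2) / L[0][0] = 1.
Step 2: L[1][1] = √(1) = 1.

L[1][1] = 1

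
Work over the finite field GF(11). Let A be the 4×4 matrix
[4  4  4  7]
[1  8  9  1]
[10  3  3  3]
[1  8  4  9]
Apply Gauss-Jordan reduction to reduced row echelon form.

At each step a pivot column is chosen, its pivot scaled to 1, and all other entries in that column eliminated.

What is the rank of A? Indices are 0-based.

rank = 4

pivot(0,0)=4: scale R0 → (1, 1, 1, 10)
  clear (1,0): R1 −= (1)R0 → (0, 7, 8, 2)
  clear (2,0): R2 −= (10)R0 → (0, 4, 4, 2)
  clear (3,0): R3 −= (1)R0 → (0, 7, 3, 10)
pivot(1,1)=7: scale R1 → (0, 1, 9, 5)
  clear (0,1): R0 −= (1)R1 → (1, 0, 3, 5)
  clear (2,1): R2 −= (4)R1 → (0, 0, 1, 4)
  clear (3,1): R3 −= (7)R1 → (0, 0, 6, 8)
pivot(2,2)=1: scale R2 → (0, 0, 1, 4)
  clear (0,2): R0 −= (3)R2 → (1, 0, 0, 4)
  clear (1,2): R1 −= (9)R2 → (0, 1, 0, 2)
  clear (3,2): R3 −= (6)R2 → (0, 0, 0, 6)
pivot(3,3)=6: scale R3 → (0, 0, 0, 1)
  clear (0,3): R0 −= (4)R3 → (1, 0, 0, 0)
  clear (1,3): R1 −= (2)R3 → (0, 1, 0, 0)
  clear (2,3): R2 −= (4)R3 → (0, 0, 1, 0)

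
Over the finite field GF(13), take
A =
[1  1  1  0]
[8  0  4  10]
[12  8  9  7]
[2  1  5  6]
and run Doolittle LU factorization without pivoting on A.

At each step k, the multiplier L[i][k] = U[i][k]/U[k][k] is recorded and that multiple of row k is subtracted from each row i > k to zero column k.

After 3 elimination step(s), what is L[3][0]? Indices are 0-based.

L[3][0] = 2

Step 1: pivot at (0,0) is 1.
  row1 ← row1 − (8)·row0  ⇒  L[1][0]=8, U row1=(0, 5, 9, 10)
  row2 ← row2 − (12)·row0  ⇒  L[2][0]=12, U row2=(0, 9, 10, 7)
  row3 ← row3 − (2)·row0  ⇒  L[3][0]=2, U row3=(0, 12, 3, 6)
Step 2: pivot at (1,1) is 5.
  row2 ← row2 − (7)·row1  ⇒  L[2][1]=7, U row2=(0, 0, 12, 2)
  row3 ← row3 − (5)·row1  ⇒  L[3][1]=5, U row3=(0, 0, 10, 8)
Step 3: pivot at (2,2) is 12.
  row3 ← row3 − (3)·row2  ⇒  L[3][2]=3, U row3=(0, 0, 0, 2)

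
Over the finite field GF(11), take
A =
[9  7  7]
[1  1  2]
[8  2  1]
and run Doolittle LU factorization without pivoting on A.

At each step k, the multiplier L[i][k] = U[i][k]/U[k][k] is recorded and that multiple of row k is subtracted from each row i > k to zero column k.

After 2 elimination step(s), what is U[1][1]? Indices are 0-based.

U[1][1] = 10

Step 1: pivot at (0,0) is 9.
  row1 ← row1 − (5)·row0  ⇒  L[1][0]=5, U row1=(0, 10, 0)
  row2 ← row2 − (7)·row0  ⇒  L[2][0]=7, U row2=(0, 8, 7)
Step 2: pivot at (1,1) is 10.
  row2 ← row2 − (3)·row1  ⇒  L[2][1]=3, U row2=(0, 0, 7)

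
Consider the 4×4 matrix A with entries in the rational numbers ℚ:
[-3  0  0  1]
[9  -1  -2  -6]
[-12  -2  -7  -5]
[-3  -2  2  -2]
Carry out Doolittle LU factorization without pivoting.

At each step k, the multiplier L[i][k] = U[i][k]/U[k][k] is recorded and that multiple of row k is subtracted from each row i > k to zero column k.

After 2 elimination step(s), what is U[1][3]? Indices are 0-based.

Step 1: pivot at (0,0) is -3.
  row1 ← row1 − (-3)·row0  ⇒  L[1][0]=-3, U row1=(0, -1, -2, -3)
  row2 ← row2 − (4)·row0  ⇒  L[2][0]=4, U row2=(0, -2, -7, -9)
  row3 ← row3 − (1)·row0  ⇒  L[3][0]=1, U row3=(0, -2, 2, -3)
Step 2: pivot at (1,1) is -1.
  row2 ← row2 − (2)·row1  ⇒  L[2][1]=2, U row2=(0, 0, -3, -3)
  row3 ← row3 − (2)·row1  ⇒  L[3][1]=2, U row3=(0, 0, 6, 3)

U[1][3] = -3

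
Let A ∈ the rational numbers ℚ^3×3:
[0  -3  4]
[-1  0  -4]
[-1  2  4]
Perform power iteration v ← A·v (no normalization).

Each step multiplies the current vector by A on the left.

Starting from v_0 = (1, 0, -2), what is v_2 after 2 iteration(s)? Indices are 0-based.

v_2 = (-57, 44, -14)

v_0 = (1, 0, -2).
v_1 = A·v_0 = (-8, 7, -9).
v_2 = A·v_1 = (-57, 44, -14).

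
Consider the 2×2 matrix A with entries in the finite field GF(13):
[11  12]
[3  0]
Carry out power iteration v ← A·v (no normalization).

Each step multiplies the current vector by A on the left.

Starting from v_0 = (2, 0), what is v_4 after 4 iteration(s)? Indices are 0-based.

v_4 = (4, 11)

v_0 = (2, 0).
v_1 = A·v_0 = (9, 6).
v_2 = A·v_1 = (2, 1).
v_3 = A·v_2 = (8, 6).
v_4 = A·v_3 = (4, 11).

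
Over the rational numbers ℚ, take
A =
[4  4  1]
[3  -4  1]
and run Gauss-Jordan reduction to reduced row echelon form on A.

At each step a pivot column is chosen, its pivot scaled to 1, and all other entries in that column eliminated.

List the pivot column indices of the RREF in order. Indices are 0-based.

[1] R0 /= 4  ⇒  (1, 1, 1/4)
     R1 -= 3·R0  ⇒  (0, -7, 1/4)
[2] R1 /= -7  ⇒  (0, 1, -1/28)
     R0 -= 1·R1  ⇒  (1, 0, 2/7)

pivot columns: 0, 1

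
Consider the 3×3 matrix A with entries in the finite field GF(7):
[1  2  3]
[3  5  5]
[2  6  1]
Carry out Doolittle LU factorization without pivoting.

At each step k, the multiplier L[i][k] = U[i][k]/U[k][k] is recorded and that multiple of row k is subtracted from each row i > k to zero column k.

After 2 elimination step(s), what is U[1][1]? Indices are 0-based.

Step 1: pivot at (0,0) is 1.
  row1 ← row1 − (3)·row0  ⇒  L[1][0]=3, U row1=(0, 6, 3)
  row2 ← row2 − (2)·row0  ⇒  L[2][0]=2, U row2=(0, 2, 2)
Step 2: pivot at (1,1) is 6.
  row2 ← row2 − (5)·row1  ⇒  L[2][1]=5, U row2=(0, 0, 1)

U[1][1] = 6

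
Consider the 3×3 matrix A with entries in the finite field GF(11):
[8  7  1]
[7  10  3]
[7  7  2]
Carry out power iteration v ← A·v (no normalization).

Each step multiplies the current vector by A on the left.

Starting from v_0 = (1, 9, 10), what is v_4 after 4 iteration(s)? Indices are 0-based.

v_4 = (2, 7, 0)

v_0 = (1, 9, 10).
v_1 = A·v_0 = (4, 6, 2).
v_2 = A·v_1 = (10, 6, 8).
v_3 = A·v_2 = (9, 0, 7).
v_4 = A·v_3 = (2, 7, 0).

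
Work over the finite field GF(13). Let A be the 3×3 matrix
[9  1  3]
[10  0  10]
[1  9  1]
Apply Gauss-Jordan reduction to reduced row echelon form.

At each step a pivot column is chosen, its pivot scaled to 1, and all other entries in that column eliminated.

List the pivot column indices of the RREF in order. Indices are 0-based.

pivot(0,0)=9: scale R0 → (1, 3, 9)
  clear (1,0): R1 −= (10)R0 → (0, 9, 11)
  clear (2,0): R2 −= (1)R0 → (0, 6, 5)
pivot(1,1)=9: scale R1 → (0, 1, 7)
  clear (0,1): R0 −= (3)R1 → (1, 0, 1)
  clear (2,1): R2 −= (6)R1 → (0, 0, 2)
pivot(2,2)=2: scale R2 → (0, 0, 1)
  clear (0,2): R0 −= (1)R2 → (1, 0, 0)
  clear (1,2): R1 −= (7)R2 → (0, 1, 0)

pivot columns: 0, 1, 2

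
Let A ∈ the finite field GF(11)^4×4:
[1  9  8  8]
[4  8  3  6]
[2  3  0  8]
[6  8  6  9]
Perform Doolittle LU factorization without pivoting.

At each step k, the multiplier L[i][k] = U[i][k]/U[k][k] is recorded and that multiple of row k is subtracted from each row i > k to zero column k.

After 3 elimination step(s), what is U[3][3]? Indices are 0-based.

Step 1: pivot at (0,0) is 1.
  row1 ← row1 − (4)·row0  ⇒  L[1][0]=4, U row1=(0, 5, 4, 7)
  row2 ← row2 − (2)·row0  ⇒  L[2][0]=2, U row2=(0, 7, 6, 3)
  row3 ← row3 − (6)·row0  ⇒  L[3][0]=6, U row3=(0, 9, 2, 5)
Step 2: pivot at (1,1) is 5.
  row2 ← row2 − (8)·row1  ⇒  L[2][1]=8, U row2=(0, 0, 7, 2)
  row3 ← row3 − (4)·row1  ⇒  L[3][1]=4, U row3=(0, 0, 8, 10)
Step 3: pivot at (2,2) is 7.
  row3 ← row3 − (9)·row2  ⇒  L[3][2]=9, U row3=(0, 0, 0, 3)

U[3][3] = 3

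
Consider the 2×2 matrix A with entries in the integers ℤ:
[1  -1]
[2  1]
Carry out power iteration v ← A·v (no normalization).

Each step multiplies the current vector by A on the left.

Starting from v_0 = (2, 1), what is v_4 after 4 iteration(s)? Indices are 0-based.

v_4 = (-10, -23)

v_0 = (2, 1).
v_1 = A·v_0 = (1, 5).
v_2 = A·v_1 = (-4, 7).
v_3 = A·v_2 = (-11, -1).
v_4 = A·v_3 = (-10, -23).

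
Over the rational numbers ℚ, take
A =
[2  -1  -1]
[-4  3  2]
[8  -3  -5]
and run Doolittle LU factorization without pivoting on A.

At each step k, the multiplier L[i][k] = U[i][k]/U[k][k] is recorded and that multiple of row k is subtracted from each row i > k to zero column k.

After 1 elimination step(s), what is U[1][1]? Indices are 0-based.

[col 0] pivot 2
  R1 -= -2*R0 → (0, 1, 0)  (L[1][0] := -2)
  R2 -= 4*R0 → (0, 1, -1)  (L[2][0] := 4)

U[1][1] = 1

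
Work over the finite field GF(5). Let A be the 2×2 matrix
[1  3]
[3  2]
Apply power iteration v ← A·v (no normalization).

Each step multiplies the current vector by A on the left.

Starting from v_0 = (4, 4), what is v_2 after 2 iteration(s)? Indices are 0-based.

v_0 = (4, 4).
v_1 = A·v_0 = (1, 0).
v_2 = A·v_1 = (1, 3).

v_2 = (1, 3)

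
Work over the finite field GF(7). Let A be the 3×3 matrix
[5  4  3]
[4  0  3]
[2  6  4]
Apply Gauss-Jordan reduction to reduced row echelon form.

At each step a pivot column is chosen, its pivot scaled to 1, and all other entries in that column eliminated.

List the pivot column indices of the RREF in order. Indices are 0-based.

step 1: normalize row 0 (÷5) = (1, 5, 2)
  row 1: subtract 4×row0 = (0, 1, 2)
  row 2: subtract 2×row0 = (0, 3, 0)
step 2: normalize row 1 (÷1) = (0, 1, 2)
  row 0: subtract 5×row1 = (1, 0, 6)
  row 2: subtract 3×row1 = (0, 0, 1)
step 3: normalize row 2 (÷1) = (0, 0, 1)
  row 0: subtract 6×row2 = (1, 0, 0)
  row 1: subtract 2×row2 = (0, 1, 0)

pivot columns: 0, 1, 2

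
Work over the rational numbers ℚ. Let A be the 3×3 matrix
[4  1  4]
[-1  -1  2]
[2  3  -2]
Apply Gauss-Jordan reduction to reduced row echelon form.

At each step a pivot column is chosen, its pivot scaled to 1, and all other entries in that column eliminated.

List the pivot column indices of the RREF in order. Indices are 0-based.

pivot(0,0)=4: scale R0 → (1, 1/4, 1)
  clear (1,0): R1 −= (-1)R0 → (0, -3/4, 3)
  clear (2,0): R2 −= (2)R0 → (0, 5/2, -4)
pivot(1,1)=-3/4: scale R1 → (0, 1, -4)
  clear (0,1): R0 −= (1/4)R1 → (1, 0, 2)
  clear (2,1): R2 −= (5/2)R1 → (0, 0, 6)
pivot(2,2)=6: scale R2 → (0, 0, 1)
  clear (0,2): R0 −= (2)R2 → (1, 0, 0)
  clear (1,2): R1 −= (-4)R2 → (0, 1, 0)

pivot columns: 0, 1, 2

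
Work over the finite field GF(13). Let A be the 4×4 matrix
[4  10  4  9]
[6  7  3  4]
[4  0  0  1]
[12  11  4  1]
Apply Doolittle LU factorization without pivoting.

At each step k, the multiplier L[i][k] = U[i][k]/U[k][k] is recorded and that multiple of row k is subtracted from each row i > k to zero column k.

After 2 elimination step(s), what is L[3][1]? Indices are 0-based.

L[3][1] = 4

k=0: U[0][0]=4
  eliminate (1,0): mult=8, new row 1: (0, 5, 10, 10); set L[1][0]=8
  eliminate (2,0): mult=1, new row 2: (0, 3, 9, 5); set L[2][0]=1
  eliminate (3,0): mult=3, new row 3: (0, 7, 5, 0); set L[3][0]=3
k=1: U[1][1]=5
  eliminate (2,1): mult=11, new row 2: (0, 0, 3, 12); set L[2][1]=11
  eliminate (3,1): mult=4, new row 3: (0, 0, 4, 12); set L[3][1]=4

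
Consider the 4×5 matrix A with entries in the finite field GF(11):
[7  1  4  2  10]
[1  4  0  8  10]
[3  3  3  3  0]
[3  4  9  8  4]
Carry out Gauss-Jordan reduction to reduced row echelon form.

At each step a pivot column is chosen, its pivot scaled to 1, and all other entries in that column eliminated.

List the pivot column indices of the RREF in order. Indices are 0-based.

pivot columns: 0, 1, 2, 3

pivot(0,0)=7: scale R0 → (1, 8, 10, 5, 3)
  clear (1,0): R1 −= (1)R0 → (0, 7, 1, 3, 7)
  clear (2,0): R2 −= (3)R0 → (0, 1, 6, 10, 2)
  clear (3,0): R3 −= (3)R0 → (0, 2, 1, 4, 6)
pivot(1,1)=7: scale R1 → (0, 1, 8, 2, 1)
  clear (0,1): R0 −= (8)R1 → (1, 0, 1, 0, 6)
  clear (2,1): R2 −= (1)R1 → (0, 0, 9, 8, 1)
  clear (3,1): R3 −= (2)R1 → (0, 0, 7, 0, 4)
pivot(2,2)=9: scale R2 → (0, 0, 1, 7, 5)
  clear (0,2): R0 −= (1)R2 → (1, 0, 0, 4, 1)
  clear (1,2): R1 −= (8)R2 → (0, 1, 0, 1, 5)
  clear (3,2): R3 −= (7)R2 → (0, 0, 0, 6, 2)
pivot(3,3)=6: scale R3 → (0, 0, 0, 1, 4)
  clear (0,3): R0 −= (4)R3 → (1, 0, 0, 0, 7)
  clear (1,3): R1 −= (1)R3 → (0, 1, 0, 0, 1)
  clear (2,3): R2 −= (7)R3 → (0, 0, 1, 0, 10)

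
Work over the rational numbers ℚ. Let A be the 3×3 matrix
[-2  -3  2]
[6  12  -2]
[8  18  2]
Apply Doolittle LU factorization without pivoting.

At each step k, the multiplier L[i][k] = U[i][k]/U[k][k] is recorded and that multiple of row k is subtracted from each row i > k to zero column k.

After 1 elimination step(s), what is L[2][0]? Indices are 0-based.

[col 0] pivot -2
  R1 -= -3*R0 → (0, 3, 4)  (L[1][0] := -3)
  R2 -= -4*R0 → (0, 6, 10)  (L[2][0] := -4)

L[2][0] = -4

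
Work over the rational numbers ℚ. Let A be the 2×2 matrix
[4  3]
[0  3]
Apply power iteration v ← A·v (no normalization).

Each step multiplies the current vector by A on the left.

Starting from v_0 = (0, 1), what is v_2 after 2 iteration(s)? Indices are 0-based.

v_2 = (21, 9)

v_0 = (0, 1).
v_1 = A·v_0 = (3, 3).
v_2 = A·v_1 = (21, 9).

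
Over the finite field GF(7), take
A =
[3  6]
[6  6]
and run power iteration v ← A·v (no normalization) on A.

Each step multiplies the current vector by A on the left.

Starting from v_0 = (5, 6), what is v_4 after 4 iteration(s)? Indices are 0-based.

v_4 = (5, 5)

v_0 = (5, 6).
v_1 = A·v_0 = (2, 3).
v_2 = A·v_1 = (3, 2).
v_3 = A·v_2 = (0, 2).
v_4 = A·v_3 = (5, 5).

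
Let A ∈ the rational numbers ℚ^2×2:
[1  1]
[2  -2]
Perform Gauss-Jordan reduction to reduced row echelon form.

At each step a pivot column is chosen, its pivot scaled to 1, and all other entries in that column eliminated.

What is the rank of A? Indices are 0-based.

rank = 2

pivot(0,0)=1: scale R0 → (1, 1)
  clear (1,0): R1 −= (2)R0 → (0, -4)
pivot(1,1)=-4: scale R1 → (0, 1)
  clear (0,1): R0 −= (1)R1 → (1, 0)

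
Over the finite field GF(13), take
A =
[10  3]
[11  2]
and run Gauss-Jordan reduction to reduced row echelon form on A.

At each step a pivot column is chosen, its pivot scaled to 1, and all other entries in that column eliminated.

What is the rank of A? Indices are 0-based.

rank = 1

step 1: normalize row 0 (÷10) = (1, 12)
  row 1: subtract 11×row0 = (0, 0)
skip col 1 (zero from row 1)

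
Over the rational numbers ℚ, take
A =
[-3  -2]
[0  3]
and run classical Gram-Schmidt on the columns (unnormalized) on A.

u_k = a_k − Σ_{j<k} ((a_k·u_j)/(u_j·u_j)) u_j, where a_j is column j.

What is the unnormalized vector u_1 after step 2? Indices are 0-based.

u_1 = (0, 3)

Step 1: u_0 = a_0 = (-3, 0).
Step 2: u_1 = a_1 − (2/3)·u_0 = (0, 3).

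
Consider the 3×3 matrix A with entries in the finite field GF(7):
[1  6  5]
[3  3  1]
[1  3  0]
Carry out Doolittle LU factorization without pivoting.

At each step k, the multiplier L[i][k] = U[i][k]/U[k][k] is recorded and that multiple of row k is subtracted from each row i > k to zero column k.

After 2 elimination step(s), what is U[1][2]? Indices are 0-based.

[col 0] pivot 1
  R1 -= 3*R0 → (0, 6, 0)  (L[1][0] := 3)
  R2 -= 1*R0 → (0, 4, 2)  (L[2][0] := 1)
[col 1] pivot 6
  R2 -= 3*R1 → (0, 0, 2)  (L[2][1] := 3)

U[1][2] = 0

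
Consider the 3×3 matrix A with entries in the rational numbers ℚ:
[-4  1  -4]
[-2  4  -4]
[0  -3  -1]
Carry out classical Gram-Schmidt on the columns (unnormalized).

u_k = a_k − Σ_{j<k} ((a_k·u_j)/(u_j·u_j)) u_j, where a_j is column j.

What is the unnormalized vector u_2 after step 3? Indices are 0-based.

u_2 = (57/94, -57/47, -133/94)

Step 1: u_0 = a_0 = (-4, -2, 0).
Step 2: u_1 = a_1 − (-3/5)·u_0 = (-7/5, 14/5, -3).
Step 3: u_2 = a_2 − (6/5)·u_0 − (-13/94)·u_1 = (57/94, -57/47, -133/94).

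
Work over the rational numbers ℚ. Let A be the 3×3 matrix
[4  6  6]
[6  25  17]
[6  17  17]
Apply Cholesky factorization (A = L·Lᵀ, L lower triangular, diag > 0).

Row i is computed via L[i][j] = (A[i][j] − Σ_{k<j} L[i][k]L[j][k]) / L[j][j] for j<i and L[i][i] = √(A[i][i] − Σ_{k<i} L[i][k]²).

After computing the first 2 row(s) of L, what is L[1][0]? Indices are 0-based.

Step 1: L[0][0] = √(4) = 2.
  L[1][0] = (6) / L[0][0] = 3.
Step 2: L[1][1] = √(16) = 4.

L[1][0] = 3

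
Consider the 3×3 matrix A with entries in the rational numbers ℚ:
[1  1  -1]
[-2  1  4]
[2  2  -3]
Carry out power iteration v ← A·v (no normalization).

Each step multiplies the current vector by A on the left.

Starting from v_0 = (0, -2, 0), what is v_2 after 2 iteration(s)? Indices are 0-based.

v_2 = (0, -14, 4)

v_0 = (0, -2, 0).
v_1 = A·v_0 = (-2, -2, -4).
v_2 = A·v_1 = (0, -14, 4).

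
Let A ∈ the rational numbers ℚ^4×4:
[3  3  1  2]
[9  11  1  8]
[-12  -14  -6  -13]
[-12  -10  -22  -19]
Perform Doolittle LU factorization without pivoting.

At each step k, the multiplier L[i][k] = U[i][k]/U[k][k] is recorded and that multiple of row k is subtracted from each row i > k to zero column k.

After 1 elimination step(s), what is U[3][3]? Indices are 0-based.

U[3][3] = -11

[col 0] pivot 3
  R1 -= 3*R0 → (0, 2, -2, 2)  (L[1][0] := 3)
  R2 -= -4*R0 → (0, -2, -2, -5)  (L[2][0] := -4)
  R3 -= -4*R0 → (0, 2, -18, -11)  (L[3][0] := -4)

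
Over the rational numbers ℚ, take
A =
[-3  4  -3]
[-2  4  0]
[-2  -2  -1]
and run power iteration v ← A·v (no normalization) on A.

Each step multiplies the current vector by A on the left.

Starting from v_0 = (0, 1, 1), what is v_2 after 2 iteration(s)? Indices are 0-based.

v_0 = (0, 1, 1).
v_1 = A·v_0 = (1, 4, -3).
v_2 = A·v_1 = (22, 14, -7).

v_2 = (22, 14, -7)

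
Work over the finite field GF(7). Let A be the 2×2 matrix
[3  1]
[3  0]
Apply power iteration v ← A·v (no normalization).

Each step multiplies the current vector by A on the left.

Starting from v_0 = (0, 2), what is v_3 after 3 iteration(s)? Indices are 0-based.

v_0 = (0, 2).
v_1 = A·v_0 = (2, 0).
v_2 = A·v_1 = (6, 6).
v_3 = A·v_2 = (3, 4).

v_3 = (3, 4)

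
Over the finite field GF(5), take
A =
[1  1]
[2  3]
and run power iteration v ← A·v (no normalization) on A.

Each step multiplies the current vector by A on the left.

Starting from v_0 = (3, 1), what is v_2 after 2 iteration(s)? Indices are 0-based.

v_0 = (3, 1).
v_1 = A·v_0 = (4, 4).
v_2 = A·v_1 = (3, 0).

v_2 = (3, 0)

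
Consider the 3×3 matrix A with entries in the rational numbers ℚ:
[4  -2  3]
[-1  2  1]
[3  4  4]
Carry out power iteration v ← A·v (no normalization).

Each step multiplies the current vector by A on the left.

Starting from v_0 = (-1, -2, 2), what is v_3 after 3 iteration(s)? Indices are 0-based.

v_3 = (96, -37, 15)

v_0 = (-1, -2, 2).
v_1 = A·v_0 = (6, -1, -3).
v_2 = A·v_1 = (17, -11, 2).
v_3 = A·v_2 = (96, -37, 15).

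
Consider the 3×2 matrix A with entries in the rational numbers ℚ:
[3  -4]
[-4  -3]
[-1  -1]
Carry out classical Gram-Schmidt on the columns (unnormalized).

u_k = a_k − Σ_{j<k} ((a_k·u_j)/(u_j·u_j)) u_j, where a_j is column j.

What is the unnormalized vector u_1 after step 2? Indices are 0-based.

u_1 = (-107/26, -37/13, -25/26)

Step 1: u_0 = a_0 = (3, -4, -1).
Step 2: u_1 = a_1 − (1/26)·u_0 = (-107/26, -37/13, -25/26).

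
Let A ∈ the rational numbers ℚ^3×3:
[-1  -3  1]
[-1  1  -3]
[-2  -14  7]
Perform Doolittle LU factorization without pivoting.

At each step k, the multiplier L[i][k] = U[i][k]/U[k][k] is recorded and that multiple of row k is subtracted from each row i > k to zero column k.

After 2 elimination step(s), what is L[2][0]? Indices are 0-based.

L[2][0] = 2

k=0: U[0][0]=-1
  eliminate (1,0): mult=1, new row 1: (0, 4, -4); set L[1][0]=1
  eliminate (2,0): mult=2, new row 2: (0, -8, 5); set L[2][0]=2
k=1: U[1][1]=4
  eliminate (2,1): mult=-2, new row 2: (0, 0, -3); set L[2][1]=-2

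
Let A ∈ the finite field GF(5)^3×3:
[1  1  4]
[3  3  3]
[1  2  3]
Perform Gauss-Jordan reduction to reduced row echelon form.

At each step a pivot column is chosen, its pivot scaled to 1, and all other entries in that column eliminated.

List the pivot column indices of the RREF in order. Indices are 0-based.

step 1: normalize row 0 (÷1) = (1, 1, 4)
  row 1: subtract 3×row0 = (0, 0, 1)
  row 2: subtract 1×row0 = (0, 1, 4)
step 2: exchange rows 1,2
step 2: normalize row 1 (÷1) = (0, 1, 4)
  row 0: subtract 1×row1 = (1, 0, 0)
step 3: normalize row 2 (÷1) = (0, 0, 1)
  row 1: subtract 4×row2 = (0, 1, 0)

pivot columns: 0, 1, 2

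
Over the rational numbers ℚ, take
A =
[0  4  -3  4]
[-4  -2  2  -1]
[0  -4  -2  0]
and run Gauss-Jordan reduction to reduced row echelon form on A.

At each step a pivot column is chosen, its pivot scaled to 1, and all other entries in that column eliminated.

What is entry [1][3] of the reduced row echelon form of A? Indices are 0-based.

M[1][3] = 2/5

pivot(0,0): swap R0↔R1
pivot(0,0)=-4: scale R0 → (1, 1/2, -1/2, 1/4)
pivot(1,1)=4: scale R1 → (0, 1, -3/4, 1)
  clear (0,1): R0 −= (1/2)R1 → (1, 0, -1/8, -1/4)
  clear (2,1): R2 −= (-4)R1 → (0, 0, -5, 4)
pivot(2,2)=-5: scale R2 → (0, 0, 1, -4/5)
  clear (0,2): R0 −= (-1/8)R2 → (1, 0, 0, -7/20)
  clear (1,2): R1 −= (-3/4)R2 → (0, 1, 0, 2/5)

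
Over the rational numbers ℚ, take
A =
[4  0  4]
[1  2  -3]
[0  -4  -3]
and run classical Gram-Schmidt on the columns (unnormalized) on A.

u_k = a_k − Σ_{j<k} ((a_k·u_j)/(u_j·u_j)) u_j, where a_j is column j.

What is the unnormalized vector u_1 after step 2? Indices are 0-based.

u_1 = (-8/17, 32/17, -4)

Step 1: u_0 = a_0 = (4, 1, 0).
Step 2: u_1 = a_1 − (2/17)·u_0 = (-8/17, 32/17, -4).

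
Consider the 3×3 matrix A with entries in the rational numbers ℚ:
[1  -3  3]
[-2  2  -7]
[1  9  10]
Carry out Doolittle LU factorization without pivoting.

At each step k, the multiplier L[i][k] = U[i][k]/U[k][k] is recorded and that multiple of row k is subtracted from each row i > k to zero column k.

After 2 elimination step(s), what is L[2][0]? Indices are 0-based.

L[2][0] = 1

[col 0] pivot 1
  R1 -= -2*R0 → (0, -4, -1)  (L[1][0] := -2)
  R2 -= 1*R0 → (0, 12, 7)  (L[2][0] := 1)
[col 1] pivot -4
  R2 -= -3*R1 → (0, 0, 4)  (L[2][1] := -3)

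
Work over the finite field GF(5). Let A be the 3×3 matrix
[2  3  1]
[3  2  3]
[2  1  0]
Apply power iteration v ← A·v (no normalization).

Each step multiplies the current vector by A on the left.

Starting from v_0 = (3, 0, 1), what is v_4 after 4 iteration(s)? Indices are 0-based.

v_4 = (0, 0, 1)

v_0 = (3, 0, 1).
v_1 = A·v_0 = (2, 2, 1).
v_2 = A·v_1 = (1, 3, 1).
v_3 = A·v_2 = (2, 2, 0).
v_4 = A·v_3 = (0, 0, 1).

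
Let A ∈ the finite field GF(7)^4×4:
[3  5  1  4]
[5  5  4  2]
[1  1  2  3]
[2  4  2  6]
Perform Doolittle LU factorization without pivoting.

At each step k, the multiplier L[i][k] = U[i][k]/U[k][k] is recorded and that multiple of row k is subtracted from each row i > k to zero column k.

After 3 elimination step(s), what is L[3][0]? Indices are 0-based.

k=0: U[0][0]=3
  eliminate (1,0): mult=4, new row 1: (0, 6, 0, 0); set L[1][0]=4
  eliminate (2,0): mult=5, new row 2: (0, 4, 4, 4); set L[2][0]=5
  eliminate (3,0): mult=3, new row 3: (0, 3, 6, 1); set L[3][0]=3
k=1: U[1][1]=6
  eliminate (2,1): mult=3, new row 2: (0, 0, 4, 4); set L[2][1]=3
  eliminate (3,1): mult=4, new row 3: (0, 0, 6, 1); set L[3][1]=4
k=2: U[2][2]=4
  eliminate (3,2): mult=5, new row 3: (0, 0, 0, 2); set L[3][2]=5

L[3][0] = 3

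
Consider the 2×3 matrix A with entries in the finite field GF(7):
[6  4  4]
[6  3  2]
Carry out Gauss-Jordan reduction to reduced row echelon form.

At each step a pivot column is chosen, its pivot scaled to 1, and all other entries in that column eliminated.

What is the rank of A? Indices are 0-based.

step 1: normalize row 0 (÷6) = (1, 3, 3)
  row 1: subtract 6×row0 = (0, 6, 5)
step 2: normalize row 1 (÷6) = (0, 1, 2)
  row 0: subtract 3×row1 = (1, 0, 4)

rank = 2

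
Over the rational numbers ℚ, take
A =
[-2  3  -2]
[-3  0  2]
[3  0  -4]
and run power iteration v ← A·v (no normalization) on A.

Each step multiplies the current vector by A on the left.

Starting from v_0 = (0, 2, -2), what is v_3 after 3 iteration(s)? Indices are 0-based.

v_0 = (0, 2, -2).
v_1 = A·v_0 = (10, -4, 8).
v_2 = A·v_1 = (-48, -14, -2).
v_3 = A·v_2 = (58, 140, -136).

v_3 = (58, 140, -136)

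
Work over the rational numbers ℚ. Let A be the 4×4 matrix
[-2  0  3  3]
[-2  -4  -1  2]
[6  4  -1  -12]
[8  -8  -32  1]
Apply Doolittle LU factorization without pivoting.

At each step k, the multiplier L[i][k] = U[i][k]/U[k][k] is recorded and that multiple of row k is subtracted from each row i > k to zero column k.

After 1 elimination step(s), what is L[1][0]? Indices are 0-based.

k=0: U[0][0]=-2
  eliminate (1,0): mult=1, new row 1: (0, -4, -4, -1); set L[1][0]=1
  eliminate (2,0): mult=-3, new row 2: (0, 4, 8, -3); set L[2][0]=-3
  eliminate (3,0): mult=-4, new row 3: (0, -8, -20, 13); set L[3][0]=-4

L[1][0] = 1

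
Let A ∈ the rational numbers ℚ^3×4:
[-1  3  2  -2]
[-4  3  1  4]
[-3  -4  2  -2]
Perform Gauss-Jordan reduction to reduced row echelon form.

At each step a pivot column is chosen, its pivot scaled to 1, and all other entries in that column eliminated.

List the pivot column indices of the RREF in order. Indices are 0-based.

step 1: normalize row 0 (÷-1) = (1, -3, -2, 2)
  row 1: subtract -4×row0 = (0, -9, -7, 12)
  row 2: subtract -3×row0 = (0, -13, -4, 4)
step 2: normalize row 1 (÷-9) = (0, 1, 7/9, -4/3)
  row 0: subtract -3×row1 = (1, 0, 1/3, -2)
  row 2: subtract -13×row1 = (0, 0, 55/9, -40/3)
step 3: normalize row 2 (÷55/9) = (0, 0, 1, -24/11)
  row 0: subtract 1/3×row2 = (1, 0, 0, -14/11)
  row 1: subtract 7/9×row2 = (0, 1, 0, 4/11)

pivot columns: 0, 1, 2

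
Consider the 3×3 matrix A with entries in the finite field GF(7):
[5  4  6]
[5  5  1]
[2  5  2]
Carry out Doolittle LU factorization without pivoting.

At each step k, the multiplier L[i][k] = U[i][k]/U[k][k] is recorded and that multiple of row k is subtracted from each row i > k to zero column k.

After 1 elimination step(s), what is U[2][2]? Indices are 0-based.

U[2][2] = 1

[col 0] pivot 5
  R1 -= 1*R0 → (0, 1, 2)  (L[1][0] := 1)
  R2 -= 6*R0 → (0, 2, 1)  (L[2][0] := 6)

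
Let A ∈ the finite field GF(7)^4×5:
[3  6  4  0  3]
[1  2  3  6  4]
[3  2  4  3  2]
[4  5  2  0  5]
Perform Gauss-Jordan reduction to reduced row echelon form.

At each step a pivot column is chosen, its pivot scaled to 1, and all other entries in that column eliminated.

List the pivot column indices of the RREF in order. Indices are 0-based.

step 1: normalize row 0 (÷3) = (1, 2, 6, 0, 1)
  row 1: subtract 1×row0 = (0, 0, 4, 6, 3)
  row 2: subtract 3×row0 = (0, 3, 0, 3, 6)
  row 3: subtract 4×row0 = (0, 4, 6, 0, 1)
step 2: exchange rows 1,2
step 2: normalize row 1 (÷3) = (0, 1, 0, 1, 2)
  row 0: subtract 2×row1 = (1, 0, 6, 5, 4)
  row 3: subtract 4×row1 = (0, 0, 6, 3, 0)
step 3: normalize row 2 (÷4) = (0, 0, 1, 5, 6)
  row 0: subtract 6×row2 = (1, 0, 0, 3, 3)
  row 3: subtract 6×row2 = (0, 0, 0, 1, 6)
step 4: normalize row 3 (÷1) = (0, 0, 0, 1, 6)
  row 0: subtract 3×row3 = (1, 0, 0, 0, 6)
  row 1: subtract 1×row3 = (0, 1, 0, 0, 3)
  row 2: subtract 5×row3 = (0, 0, 1, 0, 4)

pivot columns: 0, 1, 2, 3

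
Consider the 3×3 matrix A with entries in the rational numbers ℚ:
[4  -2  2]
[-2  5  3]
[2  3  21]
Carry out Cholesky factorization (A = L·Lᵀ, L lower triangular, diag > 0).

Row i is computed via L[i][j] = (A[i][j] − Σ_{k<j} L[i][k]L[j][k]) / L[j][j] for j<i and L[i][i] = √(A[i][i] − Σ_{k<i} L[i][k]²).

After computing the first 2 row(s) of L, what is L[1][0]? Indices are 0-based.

Step 1: L[0][0] = √(4) = 2.
  L[1][0] = (-2) / L[0][0] = -1.
Step 2: L[1][1] = √(4) = 2.

L[1][0] = -1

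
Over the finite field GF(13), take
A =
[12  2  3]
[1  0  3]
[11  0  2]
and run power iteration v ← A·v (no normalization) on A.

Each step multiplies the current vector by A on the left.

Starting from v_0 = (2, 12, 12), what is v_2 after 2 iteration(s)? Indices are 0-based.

v_0 = (2, 12, 12).
v_1 = A·v_0 = (6, 12, 7).
v_2 = A·v_1 = (0, 1, 2).

v_2 = (0, 1, 2)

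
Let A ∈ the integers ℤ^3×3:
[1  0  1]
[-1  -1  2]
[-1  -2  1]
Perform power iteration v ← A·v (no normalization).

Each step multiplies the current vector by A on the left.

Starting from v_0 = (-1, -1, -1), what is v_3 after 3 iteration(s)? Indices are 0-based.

v_3 = (4, 2, -8)

v_0 = (-1, -1, -1).
v_1 = A·v_0 = (-2, 0, 2).
v_2 = A·v_1 = (0, 6, 4).
v_3 = A·v_2 = (4, 2, -8).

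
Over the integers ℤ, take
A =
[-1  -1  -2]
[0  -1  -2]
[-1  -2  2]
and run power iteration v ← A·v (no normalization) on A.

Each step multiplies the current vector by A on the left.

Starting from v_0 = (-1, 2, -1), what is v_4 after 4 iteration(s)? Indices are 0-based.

v_0 = (-1, 2, -1).
v_1 = A·v_0 = (1, 0, -5).
v_2 = A·v_1 = (9, 10, -11).
v_3 = A·v_2 = (3, 12, -51).
v_4 = A·v_3 = (87, 90, -129).

v_4 = (87, 90, -129)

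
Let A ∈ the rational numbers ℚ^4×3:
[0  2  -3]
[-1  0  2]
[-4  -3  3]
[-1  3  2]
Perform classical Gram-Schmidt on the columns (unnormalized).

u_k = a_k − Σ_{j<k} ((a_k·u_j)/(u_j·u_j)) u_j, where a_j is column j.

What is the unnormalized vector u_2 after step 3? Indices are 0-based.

Step 1: u_0 = a_0 = (0, -1, -4, -1).
Step 2: u_1 = a_1 − (1/2)·u_0 = (2, 1/2, -1, 7/2).
Step 3: u_2 = a_2 − (-8/9)·u_0 − (-2/35)·u_1 = (-101/35, 359/315, -193/315, 59/45).

u_2 = (-101/35, 359/315, -193/315, 59/45)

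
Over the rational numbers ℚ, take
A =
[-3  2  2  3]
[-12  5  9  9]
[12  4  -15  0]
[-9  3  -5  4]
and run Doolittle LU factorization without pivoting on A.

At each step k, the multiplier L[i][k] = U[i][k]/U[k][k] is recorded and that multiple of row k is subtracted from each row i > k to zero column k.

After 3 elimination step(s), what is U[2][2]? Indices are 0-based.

U[2][2] = -3

Step 1: pivot at (0,0) is -3.
  row1 ← row1 − (4)·row0  ⇒  L[1][0]=4, U row1=(0, -3, 1, -3)
  row2 ← row2 − (-4)·row0  ⇒  L[2][0]=-4, U row2=(0, 12, -7, 12)
  row3 ← row3 − (3)·row0  ⇒  L[3][0]=3, U row3=(0, -3, -11, -5)
Step 2: pivot at (1,1) is -3.
  row2 ← row2 − (-4)·row1  ⇒  L[2][1]=-4, U row2=(0, 0, -3, 0)
  row3 ← row3 − (1)·row1  ⇒  L[3][1]=1, U row3=(0, 0, -12, -2)
Step 3: pivot at (2,2) is -3.
  row3 ← row3 − (4)·row2  ⇒  L[3][2]=4, U row3=(0, 0, 0, -2)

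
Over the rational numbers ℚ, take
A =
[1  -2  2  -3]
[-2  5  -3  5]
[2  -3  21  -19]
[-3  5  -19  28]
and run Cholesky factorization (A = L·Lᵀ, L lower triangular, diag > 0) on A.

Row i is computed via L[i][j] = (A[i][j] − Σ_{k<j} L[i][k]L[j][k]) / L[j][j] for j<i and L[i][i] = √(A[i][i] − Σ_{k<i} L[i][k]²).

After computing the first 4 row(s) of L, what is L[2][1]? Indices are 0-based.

Step 1: L[0][0] = √(1) = 1.
  L[1][0] = (-2) / L[0][0] = -2.
Step 2: L[1][1] = √(1) = 1.
  L[2][0] = (2) / L[0][0] = 2.
  L[2][1] = (1) / L[1][1] = 1.
Step 3: L[2][2] = √(16) = 4.
  L[3][0] = (-3) / L[0][0] = -3.
  L[3][1] = (-1) / L[1][1] = -1.
  L[3][2] = (-12) / L[2][2] = -3.
Step 4: L[3][3] = √(9) = 3.

L[2][1] = 1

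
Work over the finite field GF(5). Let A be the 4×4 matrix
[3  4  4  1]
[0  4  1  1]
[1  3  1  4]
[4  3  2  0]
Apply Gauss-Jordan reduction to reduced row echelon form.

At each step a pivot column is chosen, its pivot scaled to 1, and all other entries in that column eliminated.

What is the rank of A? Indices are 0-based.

rank = 4

pivot(0,0)=3: scale R0 → (1, 3, 3, 2)
  clear (2,0): R2 −= (1)R0 → (0, 0, 3, 2)
  clear (3,0): R3 −= (4)R0 → (0, 1, 0, 2)
pivot(1,1)=4: scale R1 → (0, 1, 4, 4)
  clear (0,1): R0 −= (3)R1 → (1, 0, 1, 0)
  clear (3,1): R3 −= (1)R1 → (0, 0, 1, 3)
pivot(2,2)=3: scale R2 → (0, 0, 1, 4)
  clear (0,2): R0 −= (1)R2 → (1, 0, 0, 1)
  clear (1,2): R1 −= (4)R2 → (0, 1, 0, 3)
  clear (3,2): R3 −= (1)R2 → (0, 0, 0, 4)
pivot(3,3)=4: scale R3 → (0, 0, 0, 1)
  clear (0,3): R0 −= (1)R3 → (1, 0, 0, 0)
  clear (1,3): R1 −= (3)R3 → (0, 1, 0, 0)
  clear (2,3): R2 −= (4)R3 → (0, 0, 1, 0)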